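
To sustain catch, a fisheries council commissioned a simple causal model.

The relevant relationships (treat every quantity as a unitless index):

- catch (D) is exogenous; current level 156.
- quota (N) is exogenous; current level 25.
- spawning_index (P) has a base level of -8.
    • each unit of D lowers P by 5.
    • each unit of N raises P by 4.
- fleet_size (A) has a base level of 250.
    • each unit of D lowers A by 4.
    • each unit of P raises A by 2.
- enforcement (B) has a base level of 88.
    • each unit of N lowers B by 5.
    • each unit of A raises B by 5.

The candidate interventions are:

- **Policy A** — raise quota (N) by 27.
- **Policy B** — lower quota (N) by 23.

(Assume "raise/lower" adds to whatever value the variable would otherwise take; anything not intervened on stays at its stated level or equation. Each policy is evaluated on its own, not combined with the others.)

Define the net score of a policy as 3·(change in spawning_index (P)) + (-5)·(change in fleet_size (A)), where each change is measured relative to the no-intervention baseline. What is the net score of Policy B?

Baseline:
  D = 156
  N = 25
  P = -8 − 5·156 + 4·25 = -688
  A = 250 − 4·156 + 2·(-688) = -1750
Policy B (N − 23):
  D = 156
  N = 25 − 23 = 2
  P = -8 − 5·156 + 4·2 = -780
  A = 250 − 4·156 + 2·(-780) = -1934
ΔP = -780 − (-688) = -92; ΔA = -1934 − (-1750) = -184
Score = 3·(-92) + (-5)·(-184) = 644

644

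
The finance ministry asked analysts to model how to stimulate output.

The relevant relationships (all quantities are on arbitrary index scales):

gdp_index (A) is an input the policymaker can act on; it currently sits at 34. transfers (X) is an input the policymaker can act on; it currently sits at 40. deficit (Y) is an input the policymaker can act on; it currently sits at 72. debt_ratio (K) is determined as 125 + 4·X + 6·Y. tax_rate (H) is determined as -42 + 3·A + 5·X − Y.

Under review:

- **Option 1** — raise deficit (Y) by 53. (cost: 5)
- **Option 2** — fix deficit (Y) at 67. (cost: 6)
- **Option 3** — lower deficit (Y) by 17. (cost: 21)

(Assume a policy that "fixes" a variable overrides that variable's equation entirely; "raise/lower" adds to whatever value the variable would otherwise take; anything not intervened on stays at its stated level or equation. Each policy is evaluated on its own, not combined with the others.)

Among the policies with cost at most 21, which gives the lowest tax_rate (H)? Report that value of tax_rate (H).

135

Option 1 (Y + 53):
  A = 34
  X = 40
  Y = 72 + 53 = 125
  H = -42 + 3·34 + 5·40 − 125 = 135
Option 2 (Y := 67):
  A = 34
  X = 40
  Y = 67
  H = -42 + 3·34 + 5·40 − 67 = 193
Option 3 (Y − 17):
  A = 34
  X = 40
  Y = 72 − 17 = 55
  H = -42 + 3·34 + 5·40 − 55 = 205
Comparing — Option 1: H=135, Option 2: H=193, Option 3: H=205. Lowest is 135 (Option 1).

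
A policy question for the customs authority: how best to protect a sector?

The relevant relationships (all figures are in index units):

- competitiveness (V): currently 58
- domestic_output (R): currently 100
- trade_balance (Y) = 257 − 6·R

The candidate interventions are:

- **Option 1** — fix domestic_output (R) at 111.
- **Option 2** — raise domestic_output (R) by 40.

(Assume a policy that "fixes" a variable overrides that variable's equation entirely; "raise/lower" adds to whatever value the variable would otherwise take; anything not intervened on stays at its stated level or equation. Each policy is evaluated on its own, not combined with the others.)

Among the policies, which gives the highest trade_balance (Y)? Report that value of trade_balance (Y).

Option 1 (R := 111):
  R = 111
  Y = 257 − 6·111 = -409
Option 2 (R + 40):
  R = 100 + 40 = 140
  Y = 257 − 6·140 = -583
Comparing — Option 1: Y=-409, Option 2: Y=-583. Highest is -409 (Option 1).

-409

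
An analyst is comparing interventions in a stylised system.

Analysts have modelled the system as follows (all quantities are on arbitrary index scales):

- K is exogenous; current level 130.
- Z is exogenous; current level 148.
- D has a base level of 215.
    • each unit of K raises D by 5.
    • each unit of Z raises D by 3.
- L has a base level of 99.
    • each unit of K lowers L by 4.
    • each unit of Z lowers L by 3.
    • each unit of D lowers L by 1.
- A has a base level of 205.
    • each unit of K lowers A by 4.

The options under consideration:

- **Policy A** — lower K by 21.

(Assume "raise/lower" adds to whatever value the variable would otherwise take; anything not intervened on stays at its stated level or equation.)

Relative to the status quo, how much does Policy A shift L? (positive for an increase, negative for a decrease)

Baseline:
  K = 130
  Z = 148
  D = 215 + 5·130 + 3·148 = 1309
  L = 99 − 4·130 − 3·148 − 1309 = -2174
Policy A (K − 21):
  K = 130 − 21 = 109
  Z = 148
  D = 215 + 5·109 + 3·148 = 1204
  L = 99 − 4·109 − 3·148 − 1204 = -1985
Change in L: -1985 − (-2174) = 189

189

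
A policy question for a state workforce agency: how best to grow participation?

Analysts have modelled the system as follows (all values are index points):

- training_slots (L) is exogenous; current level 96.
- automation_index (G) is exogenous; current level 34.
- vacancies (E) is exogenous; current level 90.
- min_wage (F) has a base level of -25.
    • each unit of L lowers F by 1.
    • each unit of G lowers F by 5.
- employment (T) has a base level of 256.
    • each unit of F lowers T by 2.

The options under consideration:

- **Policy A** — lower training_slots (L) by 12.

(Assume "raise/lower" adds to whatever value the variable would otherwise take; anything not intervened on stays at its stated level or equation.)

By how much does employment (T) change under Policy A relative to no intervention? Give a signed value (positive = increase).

-24

Baseline:
  L = 96
  G = 34
  F = -25 − 96 − 5·34 = -291
  T = 256 − 2·(-291) = 838
Policy A (L − 12):
  L = 96 − 12 = 84
  G = 34
  F = -25 − 84 − 5·34 = -279
  T = 256 − 2·(-279) = 814
Change in T: 814 − 838 = -24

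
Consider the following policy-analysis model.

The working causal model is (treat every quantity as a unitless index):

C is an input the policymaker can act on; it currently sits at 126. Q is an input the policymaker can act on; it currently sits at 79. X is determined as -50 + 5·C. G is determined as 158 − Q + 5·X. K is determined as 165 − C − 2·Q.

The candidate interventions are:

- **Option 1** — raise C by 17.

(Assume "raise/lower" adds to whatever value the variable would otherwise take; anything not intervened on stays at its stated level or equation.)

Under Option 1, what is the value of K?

Option 1 (C + 17):
  C = 126 + 17 = 143
  Q = 79
  K = 165 − 143 − 2·79 = -136

-136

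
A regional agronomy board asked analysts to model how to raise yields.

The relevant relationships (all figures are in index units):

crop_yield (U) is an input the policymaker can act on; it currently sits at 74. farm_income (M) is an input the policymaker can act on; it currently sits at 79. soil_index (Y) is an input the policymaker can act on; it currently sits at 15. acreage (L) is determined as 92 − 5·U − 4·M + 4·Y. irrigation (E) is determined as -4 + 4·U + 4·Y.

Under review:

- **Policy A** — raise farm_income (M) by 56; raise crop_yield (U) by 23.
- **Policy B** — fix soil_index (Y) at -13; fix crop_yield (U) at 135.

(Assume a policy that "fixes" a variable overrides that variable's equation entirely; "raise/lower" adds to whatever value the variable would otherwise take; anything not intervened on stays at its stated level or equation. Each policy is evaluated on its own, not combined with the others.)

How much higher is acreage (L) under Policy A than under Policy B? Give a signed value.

Policy A (M + 56, U + 23):
  U = 74 + 23 = 97
  M = 79 + 56 = 135
  Y = 15
  L = 92 − 5·97 − 4·135 + 4·15 = -873
Policy B (Y := -13, U := 135):
  U = 135
  M = 79
  Y = -13
  L = 92 − 5·135 − 4·79 + 4·(-13) = -951
L: -873 − (-951) = 78

78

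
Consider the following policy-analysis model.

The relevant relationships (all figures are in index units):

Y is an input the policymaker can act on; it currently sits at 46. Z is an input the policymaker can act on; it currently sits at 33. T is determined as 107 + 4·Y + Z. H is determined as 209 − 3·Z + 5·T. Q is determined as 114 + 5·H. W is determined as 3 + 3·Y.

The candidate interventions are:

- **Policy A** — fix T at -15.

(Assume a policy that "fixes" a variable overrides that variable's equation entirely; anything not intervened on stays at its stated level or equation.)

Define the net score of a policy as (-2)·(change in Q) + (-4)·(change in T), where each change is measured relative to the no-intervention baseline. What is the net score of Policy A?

Baseline:
  Y = 46
  Z = 33
  T = 107 + 4·46 + 33 = 324
  H = 209 − 3·33 + 5·324 = 1730
  Q = 114 + 5·1730 = 8764
Policy A (T := -15):
  Y = 46
  Z = 33
  T = -15
  H = 209 − 3·33 + 5·(-15) = 35
  Q = 114 + 5·35 = 289
ΔQ = 289 − 8764 = -8475; ΔT = -15 − 324 = -339
Score = (-2)·(-8475) + (-4)·(-339) = 18306

18306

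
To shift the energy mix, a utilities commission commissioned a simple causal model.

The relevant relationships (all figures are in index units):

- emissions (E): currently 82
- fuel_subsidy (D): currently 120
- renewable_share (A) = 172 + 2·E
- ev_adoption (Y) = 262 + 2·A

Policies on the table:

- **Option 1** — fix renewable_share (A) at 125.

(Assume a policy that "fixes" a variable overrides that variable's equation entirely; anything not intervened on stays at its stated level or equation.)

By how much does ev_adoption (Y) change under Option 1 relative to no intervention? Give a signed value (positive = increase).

Baseline:
  E = 82
  A = 172 + 2·82 = 336
  Y = 262 + 2·336 = 934
Option 1 (A := 125):
  E = 82
  A = 125
  Y = 262 + 2·125 = 512
Change in Y: 512 − 934 = -422

-422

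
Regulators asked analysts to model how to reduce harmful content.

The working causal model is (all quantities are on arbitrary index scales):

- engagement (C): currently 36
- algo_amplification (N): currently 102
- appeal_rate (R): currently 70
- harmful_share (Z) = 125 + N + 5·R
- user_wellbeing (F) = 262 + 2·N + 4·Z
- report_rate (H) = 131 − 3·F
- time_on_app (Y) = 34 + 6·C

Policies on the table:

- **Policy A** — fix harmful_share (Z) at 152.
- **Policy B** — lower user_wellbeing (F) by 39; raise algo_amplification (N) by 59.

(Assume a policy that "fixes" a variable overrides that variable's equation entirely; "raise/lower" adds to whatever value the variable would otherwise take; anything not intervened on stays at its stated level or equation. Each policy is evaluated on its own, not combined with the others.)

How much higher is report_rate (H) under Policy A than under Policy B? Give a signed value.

6045

Policy A (Z := 152):
  N = 102
  R = 70
  Z = 152
  F = 262 + 2·102 + 4·152 = 1074
  H = 131 − 3·1074 = -3091
Policy B (F − 39, N + 59):
  N = 102 + 59 = 161
  R = 70
  Z = 125 + 161 + 5·70 = 636
  F = 262 + 2·161 + 4·636 (−39 from intervention) = 3089
  H = 131 − 3·3089 = -9136
H: -3091 − (-9136) = 6045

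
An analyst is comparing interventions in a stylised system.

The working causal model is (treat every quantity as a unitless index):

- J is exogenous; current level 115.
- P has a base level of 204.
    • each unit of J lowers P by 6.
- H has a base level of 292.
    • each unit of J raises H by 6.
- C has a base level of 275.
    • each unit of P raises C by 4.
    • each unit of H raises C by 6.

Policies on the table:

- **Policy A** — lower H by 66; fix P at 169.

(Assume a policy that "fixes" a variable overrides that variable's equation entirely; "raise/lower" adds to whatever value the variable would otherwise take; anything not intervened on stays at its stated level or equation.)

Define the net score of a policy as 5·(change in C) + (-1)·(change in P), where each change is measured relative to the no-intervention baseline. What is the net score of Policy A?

10465

Baseline:
  J = 115
  P = 204 − 6·115 = -486
  H = 292 + 6·115 = 982
  C = 275 + 4·(-486) + 6·982 = 4223
Policy A (H − 66, P := 169):
  J = 115
  P = 169
  H = 292 + 6·115 (−66 from intervention) = 916
  C = 275 + 4·169 + 6·916 = 6447
ΔC = 6447 − 4223 = 2224; ΔP = 169 − (-486) = 655
Score = 5·2224 + (-1)·655 = 10465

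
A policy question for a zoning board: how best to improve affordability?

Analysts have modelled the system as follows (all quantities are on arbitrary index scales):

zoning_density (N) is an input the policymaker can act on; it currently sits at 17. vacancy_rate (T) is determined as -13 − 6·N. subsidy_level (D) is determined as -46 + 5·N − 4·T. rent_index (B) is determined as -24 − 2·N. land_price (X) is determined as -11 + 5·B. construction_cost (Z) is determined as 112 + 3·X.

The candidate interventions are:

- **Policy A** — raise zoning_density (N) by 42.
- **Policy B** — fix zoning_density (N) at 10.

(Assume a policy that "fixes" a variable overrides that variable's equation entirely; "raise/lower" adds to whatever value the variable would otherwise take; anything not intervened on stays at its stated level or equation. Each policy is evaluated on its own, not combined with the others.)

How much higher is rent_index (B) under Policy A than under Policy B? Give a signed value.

Policy A (N + 42):
  N = 17 + 42 = 59
  B = -24 − 2·59 = -142
Policy B (N := 10):
  N = 10
  B = -24 − 2·10 = -44
B: -142 − (-44) = -98

-98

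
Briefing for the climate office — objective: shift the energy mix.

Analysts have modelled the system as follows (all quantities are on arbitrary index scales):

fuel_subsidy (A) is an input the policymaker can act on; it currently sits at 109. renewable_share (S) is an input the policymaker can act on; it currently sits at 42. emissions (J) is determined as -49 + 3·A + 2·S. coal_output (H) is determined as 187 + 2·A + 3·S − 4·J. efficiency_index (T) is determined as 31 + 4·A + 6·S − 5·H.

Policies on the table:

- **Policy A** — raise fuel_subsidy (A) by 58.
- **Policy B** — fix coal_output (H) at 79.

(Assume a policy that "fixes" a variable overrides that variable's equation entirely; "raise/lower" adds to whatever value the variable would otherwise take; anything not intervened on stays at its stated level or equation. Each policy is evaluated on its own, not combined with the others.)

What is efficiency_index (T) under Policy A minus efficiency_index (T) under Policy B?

Policy A (A + 58):
  A = 109 + 58 = 167
  S = 42
  J = -49 + 3·167 + 2·42 = 536
  H = 187 + 2·167 + 3·42 − 4·536 = -1497
  T = 31 + 4·167 + 6·42 − 5·(-1497) = 8436
Policy B (H := 79):
  A = 109
  S = 42
  J = -49 + 3·109 + 2·42 = 362
  H = 79
  T = 31 + 4·109 + 6·42 − 5·79 = 324
T: 8436 − 324 = 8112

8112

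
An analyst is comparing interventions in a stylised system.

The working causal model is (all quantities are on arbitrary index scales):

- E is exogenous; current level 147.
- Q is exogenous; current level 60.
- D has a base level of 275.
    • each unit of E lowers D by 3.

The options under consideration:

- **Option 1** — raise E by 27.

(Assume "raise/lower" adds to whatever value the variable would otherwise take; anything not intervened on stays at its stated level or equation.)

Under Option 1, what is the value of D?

-247

Option 1 (E + 27):
  E = 147 + 27 = 174
  D = 275 − 3·174 = -247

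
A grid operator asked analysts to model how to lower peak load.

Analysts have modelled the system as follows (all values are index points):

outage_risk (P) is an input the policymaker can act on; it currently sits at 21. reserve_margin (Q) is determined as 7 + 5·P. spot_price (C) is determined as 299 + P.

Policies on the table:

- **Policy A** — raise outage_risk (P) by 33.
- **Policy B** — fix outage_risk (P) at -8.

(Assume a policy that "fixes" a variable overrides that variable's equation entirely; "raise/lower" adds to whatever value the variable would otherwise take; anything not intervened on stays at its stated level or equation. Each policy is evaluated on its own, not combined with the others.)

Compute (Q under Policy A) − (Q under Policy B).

310

Policy A (P + 33):
  P = 21 + 33 = 54
  Q = 7 + 5·54 = 277
Policy B (P := -8):
  P = -8
  Q = 7 + 5·(-8) = -33
Q: 277 − (-33) = 310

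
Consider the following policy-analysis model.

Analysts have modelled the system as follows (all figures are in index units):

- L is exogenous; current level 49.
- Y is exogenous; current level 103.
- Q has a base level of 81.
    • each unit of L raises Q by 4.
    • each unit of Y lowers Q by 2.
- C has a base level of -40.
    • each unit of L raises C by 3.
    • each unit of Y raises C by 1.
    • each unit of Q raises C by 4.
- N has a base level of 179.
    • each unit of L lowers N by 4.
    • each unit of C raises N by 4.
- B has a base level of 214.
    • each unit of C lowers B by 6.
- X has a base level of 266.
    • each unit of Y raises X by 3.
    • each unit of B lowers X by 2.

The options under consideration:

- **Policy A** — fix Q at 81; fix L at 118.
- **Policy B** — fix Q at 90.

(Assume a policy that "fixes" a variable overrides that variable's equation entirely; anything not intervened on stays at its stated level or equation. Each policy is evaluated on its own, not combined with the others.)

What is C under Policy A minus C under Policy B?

Policy A (Q := 81, L := 118):
  L = 118
  Y = 103
  Q = 81
  C = -40 + 3·118 + 103 + 4·81 = 741
Policy B (Q := 90):
  L = 49
  Y = 103
  Q = 90
  C = -40 + 3·49 + 103 + 4·90 = 570
C: 741 − 570 = 171

171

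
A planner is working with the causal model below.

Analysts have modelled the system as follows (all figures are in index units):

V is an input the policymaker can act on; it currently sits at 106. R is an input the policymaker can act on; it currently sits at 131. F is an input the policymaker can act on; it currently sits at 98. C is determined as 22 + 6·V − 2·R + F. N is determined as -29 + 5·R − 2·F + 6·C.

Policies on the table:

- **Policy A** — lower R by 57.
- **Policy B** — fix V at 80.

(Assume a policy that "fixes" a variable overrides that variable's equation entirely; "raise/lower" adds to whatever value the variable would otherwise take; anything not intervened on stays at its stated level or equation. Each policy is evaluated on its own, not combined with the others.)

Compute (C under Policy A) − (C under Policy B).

270

Policy A (R − 57):
  V = 106
  R = 131 − 57 = 74
  F = 98
  C = 22 + 6·106 − 2·74 + 98 = 608
Policy B (V := 80):
  V = 80
  R = 131
  F = 98
  C = 22 + 6·80 − 2·131 + 98 = 338
C: 608 − 338 = 270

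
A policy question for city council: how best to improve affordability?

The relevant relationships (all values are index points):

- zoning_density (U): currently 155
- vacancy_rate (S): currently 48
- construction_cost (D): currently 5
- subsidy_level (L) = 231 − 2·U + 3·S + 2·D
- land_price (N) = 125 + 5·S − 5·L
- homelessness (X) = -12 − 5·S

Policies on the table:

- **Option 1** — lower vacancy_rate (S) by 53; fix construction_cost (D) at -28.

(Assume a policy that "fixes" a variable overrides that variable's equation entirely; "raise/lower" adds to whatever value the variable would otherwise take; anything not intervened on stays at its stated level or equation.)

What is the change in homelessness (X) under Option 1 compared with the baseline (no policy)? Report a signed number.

265

Baseline:
  S = 48
  X = -12 − 5·48 = -252
Option 1 (S − 53, D := -28):
  S = 48 − 53 = -5
  X = -12 − 5·(-5) = 13
Change in X: 13 − (-252) = 265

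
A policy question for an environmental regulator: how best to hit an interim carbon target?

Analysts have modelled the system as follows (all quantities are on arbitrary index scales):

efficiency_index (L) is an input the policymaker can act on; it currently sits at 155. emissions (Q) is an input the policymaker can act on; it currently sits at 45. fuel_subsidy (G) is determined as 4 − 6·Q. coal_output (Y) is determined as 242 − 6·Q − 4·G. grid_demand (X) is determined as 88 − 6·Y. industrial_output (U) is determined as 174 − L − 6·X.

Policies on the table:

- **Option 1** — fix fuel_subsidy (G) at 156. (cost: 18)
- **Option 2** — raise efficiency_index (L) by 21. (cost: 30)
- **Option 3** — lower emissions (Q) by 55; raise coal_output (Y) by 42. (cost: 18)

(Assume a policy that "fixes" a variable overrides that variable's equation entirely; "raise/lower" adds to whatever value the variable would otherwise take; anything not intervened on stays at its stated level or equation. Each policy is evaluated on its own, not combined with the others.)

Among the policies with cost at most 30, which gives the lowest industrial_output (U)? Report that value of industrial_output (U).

Option 1 (G := 156):
  L = 155
  Q = 45
  G = 156
  Y = 242 − 6·45 − 4·156 = -652
  X = 88 − 6·(-652) = 4000
  U = 174 − 155 − 6·4000 = -23981
Option 2 (L + 21):
  L = 155 + 21 = 176
  Q = 45
  G = 4 − 6·45 = -266
  Y = 242 − 6·45 − 4·(-266) = 1036
  X = 88 − 6·1036 = -6128
  U = 174 − 176 − 6·(-6128) = 36766
Option 3 (Q − 55, Y + 42):
  L = 155
  Q = 45 − 55 = -10
  G = 4 − 6·(-10) = 64
  Y = 242 − 6·(-10) − 4·64 (+42 from intervention) = 88
  X = 88 − 6·88 = -440
  U = 174 − 155 − 6·(-440) = 2659
Comparing — Option 1: U=-23981, Option 2: U=36766, Option 3: U=2659. Lowest is -23981 (Option 1).

-23981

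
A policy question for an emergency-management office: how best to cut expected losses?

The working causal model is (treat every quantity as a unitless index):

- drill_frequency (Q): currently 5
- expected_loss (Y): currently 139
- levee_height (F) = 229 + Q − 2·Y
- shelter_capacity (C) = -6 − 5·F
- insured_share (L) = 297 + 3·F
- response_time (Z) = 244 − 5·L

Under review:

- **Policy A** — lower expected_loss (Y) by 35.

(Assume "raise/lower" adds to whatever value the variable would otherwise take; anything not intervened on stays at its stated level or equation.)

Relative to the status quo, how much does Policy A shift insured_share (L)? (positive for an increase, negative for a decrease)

210

Baseline:
  Q = 5
  Y = 139
  F = 229 + 5 − 2·139 = -44
  L = 297 + 3·(-44) = 165
Policy A (Y − 35):
  Q = 5
  Y = 139 − 35 = 104
  F = 229 + 5 − 2·104 = 26
  L = 297 + 3·26 = 375
Change in L: 375 − 165 = 210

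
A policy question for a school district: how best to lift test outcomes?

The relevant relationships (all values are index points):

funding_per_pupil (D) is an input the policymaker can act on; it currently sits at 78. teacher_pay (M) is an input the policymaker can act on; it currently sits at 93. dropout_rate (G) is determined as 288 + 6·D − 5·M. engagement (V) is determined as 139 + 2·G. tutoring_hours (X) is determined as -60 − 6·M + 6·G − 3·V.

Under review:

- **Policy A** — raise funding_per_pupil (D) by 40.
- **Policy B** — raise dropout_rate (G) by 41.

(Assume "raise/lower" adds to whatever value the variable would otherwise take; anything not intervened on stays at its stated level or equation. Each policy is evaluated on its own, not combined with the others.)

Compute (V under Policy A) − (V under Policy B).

Policy A (D + 40):
  D = 78 + 40 = 118
  M = 93
  G = 288 + 6·118 − 5·93 = 531
  V = 139 + 2·531 = 1201
Policy B (G + 41):
  D = 78
  M = 93
  G = 288 + 6·78 − 5·93 (+41 from intervention) = 332
  V = 139 + 2·332 = 803
V: 1201 − 803 = 398

398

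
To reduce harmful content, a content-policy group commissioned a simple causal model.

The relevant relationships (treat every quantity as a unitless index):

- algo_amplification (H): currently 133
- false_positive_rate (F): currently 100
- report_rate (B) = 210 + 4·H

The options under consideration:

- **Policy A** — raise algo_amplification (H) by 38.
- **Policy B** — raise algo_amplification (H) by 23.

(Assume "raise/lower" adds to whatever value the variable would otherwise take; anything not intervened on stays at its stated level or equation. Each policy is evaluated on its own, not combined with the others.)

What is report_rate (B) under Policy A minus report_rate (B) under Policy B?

Policy A (H + 38):
  H = 133 + 38 = 171
  B = 210 + 4·171 = 894
Policy B (H + 23):
  H = 133 + 23 = 156
  B = 210 + 4·156 = 834
B: 894 − 834 = 60

60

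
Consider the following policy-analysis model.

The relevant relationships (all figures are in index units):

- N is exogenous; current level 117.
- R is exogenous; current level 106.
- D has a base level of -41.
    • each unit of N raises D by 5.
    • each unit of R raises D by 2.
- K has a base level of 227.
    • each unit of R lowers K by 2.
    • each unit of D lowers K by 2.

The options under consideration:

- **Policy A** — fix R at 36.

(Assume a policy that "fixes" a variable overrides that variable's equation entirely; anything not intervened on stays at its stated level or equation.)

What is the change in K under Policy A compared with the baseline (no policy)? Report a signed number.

Baseline:
  N = 117
  R = 106
  D = -41 + 5·117 + 2·106 = 756
  K = 227 − 2·106 − 2·756 = -1497
Policy A (R := 36):
  N = 117
  R = 36
  D = -41 + 5·117 + 2·36 = 616
  K = 227 − 2·36 − 2·616 = -1077
Change in K: -1077 − (-1497) = 420

420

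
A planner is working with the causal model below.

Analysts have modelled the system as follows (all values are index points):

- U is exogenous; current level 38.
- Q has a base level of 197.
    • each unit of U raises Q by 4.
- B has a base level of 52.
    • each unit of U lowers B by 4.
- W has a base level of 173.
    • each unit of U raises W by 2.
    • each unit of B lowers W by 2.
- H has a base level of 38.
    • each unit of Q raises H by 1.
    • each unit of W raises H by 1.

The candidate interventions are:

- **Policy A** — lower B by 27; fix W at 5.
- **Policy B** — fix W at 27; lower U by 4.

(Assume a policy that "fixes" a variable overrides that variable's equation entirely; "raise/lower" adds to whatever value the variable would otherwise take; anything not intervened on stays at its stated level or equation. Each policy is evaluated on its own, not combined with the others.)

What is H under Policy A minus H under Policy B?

-6

Policy A (B − 27, W := 5):
  U = 38
  Q = 197 + 4·38 = 349
  B = 52 − 4·38 (−27 from intervention) = -127
  W = 5
  H = 38 + 349 + 5 = 392
Policy B (W := 27, U − 4):
  U = 38 − 4 = 34
  Q = 197 + 4·34 = 333
  B = 52 − 4·34 = -84
  W = 27
  H = 38 + 333 + 27 = 398
H: 392 − 398 = -6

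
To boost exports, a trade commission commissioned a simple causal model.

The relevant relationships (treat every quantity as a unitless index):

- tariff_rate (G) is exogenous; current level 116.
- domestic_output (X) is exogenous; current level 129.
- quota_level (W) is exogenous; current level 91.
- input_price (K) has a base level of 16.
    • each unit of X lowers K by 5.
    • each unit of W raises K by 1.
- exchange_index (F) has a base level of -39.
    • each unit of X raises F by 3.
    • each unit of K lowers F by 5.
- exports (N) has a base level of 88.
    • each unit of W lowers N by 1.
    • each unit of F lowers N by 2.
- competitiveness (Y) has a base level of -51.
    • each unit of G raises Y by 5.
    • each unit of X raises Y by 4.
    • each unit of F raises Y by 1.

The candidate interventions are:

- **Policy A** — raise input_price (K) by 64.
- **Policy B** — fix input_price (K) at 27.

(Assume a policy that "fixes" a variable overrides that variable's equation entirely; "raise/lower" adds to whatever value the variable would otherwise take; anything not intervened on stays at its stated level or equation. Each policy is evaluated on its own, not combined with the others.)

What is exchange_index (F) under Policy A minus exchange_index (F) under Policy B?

Policy A (K + 64):
  X = 129
  W = 91
  K = 16 − 5·129 + 91 (+64 from intervention) = -474
  F = -39 + 3·129 − 5·(-474) = 2718
Policy B (K := 27):
  X = 129
  W = 91
  K = 27
  F = -39 + 3·129 − 5·27 = 213
F: 2718 − 213 = 2505

2505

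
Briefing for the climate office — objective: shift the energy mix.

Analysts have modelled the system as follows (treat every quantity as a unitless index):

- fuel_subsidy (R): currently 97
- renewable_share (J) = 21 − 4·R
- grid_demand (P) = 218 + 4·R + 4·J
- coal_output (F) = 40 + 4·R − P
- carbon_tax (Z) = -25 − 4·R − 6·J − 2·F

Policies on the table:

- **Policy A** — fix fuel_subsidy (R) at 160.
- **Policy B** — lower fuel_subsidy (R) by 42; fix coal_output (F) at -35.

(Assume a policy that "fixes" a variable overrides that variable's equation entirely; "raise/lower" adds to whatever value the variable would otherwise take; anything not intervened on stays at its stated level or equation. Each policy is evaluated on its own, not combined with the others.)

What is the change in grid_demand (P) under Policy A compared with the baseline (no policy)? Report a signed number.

-756

Baseline:
  R = 97
  J = 21 − 4·97 = -367
  P = 218 + 4·97 + 4·(-367) = -862
Policy A (R := 160):
  R = 160
  J = 21 − 4·160 = -619
  P = 218 + 4·160 + 4·(-619) = -1618
Change in P: -1618 − (-862) = -756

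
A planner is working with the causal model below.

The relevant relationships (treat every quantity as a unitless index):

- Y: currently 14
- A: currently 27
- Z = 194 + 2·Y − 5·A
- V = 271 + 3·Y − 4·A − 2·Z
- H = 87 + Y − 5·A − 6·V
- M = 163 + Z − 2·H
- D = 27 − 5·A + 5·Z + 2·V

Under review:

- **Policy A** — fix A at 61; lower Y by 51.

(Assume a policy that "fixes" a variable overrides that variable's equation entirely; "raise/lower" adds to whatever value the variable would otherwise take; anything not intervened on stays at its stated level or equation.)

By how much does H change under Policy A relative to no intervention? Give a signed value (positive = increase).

-1751

Baseline:
  Y = 14
  A = 27
  Z = 194 + 2·14 − 5·27 = 87
  V = 271 + 3·14 − 4·27 − 2·87 = 31
  H = 87 + 14 − 5·27 − 6·31 = -220
Policy A (A := 61, Y − 51):
  Y = 14 − 51 = -37
  A = 61
  Z = 194 + 2·(-37) − 5·61 = -185
  V = 271 + 3·(-37) − 4·61 − 2·(-185) = 286
  H = 87 + (-37) − 5·61 − 6·286 = -1971
Change in H: -1971 − (-220) = -1751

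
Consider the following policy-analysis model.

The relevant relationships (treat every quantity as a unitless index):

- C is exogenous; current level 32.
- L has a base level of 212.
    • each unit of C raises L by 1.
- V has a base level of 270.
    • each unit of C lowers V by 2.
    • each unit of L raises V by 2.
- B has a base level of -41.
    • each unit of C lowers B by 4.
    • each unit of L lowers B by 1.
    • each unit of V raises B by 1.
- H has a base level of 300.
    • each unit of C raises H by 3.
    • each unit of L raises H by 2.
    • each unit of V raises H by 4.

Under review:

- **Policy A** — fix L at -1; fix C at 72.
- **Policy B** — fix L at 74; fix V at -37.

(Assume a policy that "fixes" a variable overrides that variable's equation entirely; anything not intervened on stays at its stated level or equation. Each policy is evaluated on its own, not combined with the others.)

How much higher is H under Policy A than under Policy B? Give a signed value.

Policy A (L := -1, C := 72):
  C = 72
  L = -1
  V = 270 − 2·72 + 2·(-1) = 124
  H = 300 + 3·72 + 2·(-1) + 4·124 = 1010
Policy B (L := 74, V := -37):
  C = 32
  L = 74
  V = -37
  H = 300 + 3·32 + 2·74 + 4·(-37) = 396
H: 1010 − 396 = 614

614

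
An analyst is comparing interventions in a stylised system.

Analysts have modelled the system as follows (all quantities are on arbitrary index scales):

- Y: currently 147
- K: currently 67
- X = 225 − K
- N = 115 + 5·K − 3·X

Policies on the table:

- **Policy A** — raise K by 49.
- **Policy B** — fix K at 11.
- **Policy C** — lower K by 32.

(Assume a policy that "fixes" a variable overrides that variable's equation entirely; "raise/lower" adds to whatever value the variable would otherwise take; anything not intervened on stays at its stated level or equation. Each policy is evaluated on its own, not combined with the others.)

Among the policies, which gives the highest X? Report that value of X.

Policy A (K + 49):
  K = 67 + 49 = 116
  X = 225 − 116 = 109
Policy B (K := 11):
  K = 11
  X = 225 − 11 = 214
Policy C (K − 32):
  K = 67 − 32 = 35
  X = 225 − 35 = 190
Comparing — Policy A: X=109, Policy B: X=214, Policy C: X=190. Highest is 214 (Policy B).

214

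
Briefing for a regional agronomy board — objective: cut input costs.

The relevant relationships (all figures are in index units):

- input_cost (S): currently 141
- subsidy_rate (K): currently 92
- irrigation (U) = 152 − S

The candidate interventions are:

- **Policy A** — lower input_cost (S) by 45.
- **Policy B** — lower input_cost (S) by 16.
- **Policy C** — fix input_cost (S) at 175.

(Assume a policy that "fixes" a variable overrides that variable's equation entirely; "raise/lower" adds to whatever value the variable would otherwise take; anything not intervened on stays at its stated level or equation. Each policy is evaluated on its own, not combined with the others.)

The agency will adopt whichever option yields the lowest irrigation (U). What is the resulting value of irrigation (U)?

Policy A (S − 45):
  S = 141 − 45 = 96
  U = 152 − 96 = 56
Policy B (S − 16):
  S = 141 − 16 = 125
  U = 152 − 125 = 27
Policy C (S := 175):
  S = 175
  U = 152 − 175 = -23
Comparing — Policy A: U=56, Policy B: U=27, Policy C: U=-23. Lowest is -23 (Policy C).

-23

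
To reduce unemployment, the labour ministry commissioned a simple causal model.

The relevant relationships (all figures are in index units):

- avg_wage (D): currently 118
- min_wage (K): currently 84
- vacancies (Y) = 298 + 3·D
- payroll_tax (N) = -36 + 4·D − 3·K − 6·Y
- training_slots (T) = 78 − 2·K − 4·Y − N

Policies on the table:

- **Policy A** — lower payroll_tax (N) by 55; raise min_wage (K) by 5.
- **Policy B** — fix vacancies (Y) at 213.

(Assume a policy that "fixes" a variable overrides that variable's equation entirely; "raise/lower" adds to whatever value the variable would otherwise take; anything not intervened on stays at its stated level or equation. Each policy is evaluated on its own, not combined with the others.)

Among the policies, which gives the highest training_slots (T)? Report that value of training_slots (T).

1090

Policy A (N − 55, K + 5):
  D = 118
  K = 84 + 5 = 89
  Y = 298 + 3·118 = 652
  N = -36 + 4·118 − 3·89 − 6·652 (−55 from intervention) = -3798
  T = 78 − 2·89 − 4·652 − (-3798) = 1090
Policy B (Y := 213):
  D = 118
  K = 84
  Y = 213
  N = -36 + 4·118 − 3·84 − 6·213 = -1094
  T = 78 − 2·84 − 4·213 − (-1094) = 152
Comparing — Policy A: T=1090, Policy B: T=152. Highest is 1090 (Policy A).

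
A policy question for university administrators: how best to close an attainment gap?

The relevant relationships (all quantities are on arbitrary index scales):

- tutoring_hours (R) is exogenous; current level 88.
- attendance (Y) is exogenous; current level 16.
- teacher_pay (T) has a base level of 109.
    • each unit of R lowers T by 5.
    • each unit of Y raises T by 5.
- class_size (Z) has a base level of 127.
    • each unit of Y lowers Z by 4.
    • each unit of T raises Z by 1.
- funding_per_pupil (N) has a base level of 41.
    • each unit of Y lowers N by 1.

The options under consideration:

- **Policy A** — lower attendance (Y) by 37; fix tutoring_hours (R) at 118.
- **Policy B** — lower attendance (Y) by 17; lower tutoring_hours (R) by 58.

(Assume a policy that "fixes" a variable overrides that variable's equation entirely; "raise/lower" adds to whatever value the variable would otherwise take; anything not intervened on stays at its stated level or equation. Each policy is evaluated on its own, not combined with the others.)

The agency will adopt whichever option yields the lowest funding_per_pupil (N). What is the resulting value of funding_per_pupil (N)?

Policy A (Y − 37, R := 118):
  Y = 16 − 37 = -21
  N = 41 − (-21) = 62
Policy B (Y − 17, R − 58):
  Y = 16 − 17 = -1
  N = 41 − (-1) = 42
Comparing — Policy A: N=62, Policy B: N=42. Lowest is 42 (Policy B).

42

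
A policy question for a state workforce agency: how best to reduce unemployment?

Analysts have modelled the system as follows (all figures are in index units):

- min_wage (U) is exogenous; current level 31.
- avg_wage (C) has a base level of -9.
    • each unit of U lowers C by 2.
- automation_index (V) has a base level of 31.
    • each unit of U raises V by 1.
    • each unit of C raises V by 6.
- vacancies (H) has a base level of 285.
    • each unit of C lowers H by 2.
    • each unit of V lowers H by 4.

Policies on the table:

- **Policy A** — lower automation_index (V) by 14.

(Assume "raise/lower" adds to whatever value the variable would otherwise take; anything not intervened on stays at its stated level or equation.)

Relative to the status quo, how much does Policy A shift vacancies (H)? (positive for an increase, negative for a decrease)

56

Baseline:
  U = 31
  C = -9 − 2·31 = -71
  V = 31 + 31 + 6·(-71) = -364
  H = 285 − 2·(-71) − 4·(-364) = 1883
Policy A (V − 14):
  U = 31
  C = -9 − 2·31 = -71
  V = 31 + 31 + 6·(-71) (−14 from intervention) = -378
  H = 285 − 2·(-71) − 4·(-378) = 1939
Change in H: 1939 − 1883 = 56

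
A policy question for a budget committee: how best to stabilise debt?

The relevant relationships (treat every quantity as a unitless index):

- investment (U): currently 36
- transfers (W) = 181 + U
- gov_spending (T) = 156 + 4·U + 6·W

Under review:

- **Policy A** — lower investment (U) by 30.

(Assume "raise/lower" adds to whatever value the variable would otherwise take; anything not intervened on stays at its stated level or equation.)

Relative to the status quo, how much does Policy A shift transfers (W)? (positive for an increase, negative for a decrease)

Baseline:
  U = 36
  W = 181 + 36 = 217
Policy A (U − 30):
  U = 36 − 30 = 6
  W = 181 + 6 = 187
Change in W: 187 − 217 = -30

-30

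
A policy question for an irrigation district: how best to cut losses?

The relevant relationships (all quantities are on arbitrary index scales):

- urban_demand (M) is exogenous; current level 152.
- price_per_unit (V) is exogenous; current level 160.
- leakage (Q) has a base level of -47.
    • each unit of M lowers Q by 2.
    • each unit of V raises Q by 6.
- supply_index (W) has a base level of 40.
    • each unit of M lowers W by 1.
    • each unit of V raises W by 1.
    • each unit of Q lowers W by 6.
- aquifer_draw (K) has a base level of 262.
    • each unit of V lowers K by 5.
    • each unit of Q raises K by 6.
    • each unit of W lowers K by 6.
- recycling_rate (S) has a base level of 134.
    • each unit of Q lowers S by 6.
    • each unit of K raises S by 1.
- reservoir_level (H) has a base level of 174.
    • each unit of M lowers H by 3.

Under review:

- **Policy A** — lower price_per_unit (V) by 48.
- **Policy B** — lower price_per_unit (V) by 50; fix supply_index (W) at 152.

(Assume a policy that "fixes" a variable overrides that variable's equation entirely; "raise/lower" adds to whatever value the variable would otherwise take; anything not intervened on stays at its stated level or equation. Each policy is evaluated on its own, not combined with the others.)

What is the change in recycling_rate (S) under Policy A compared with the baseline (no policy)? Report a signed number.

Baseline:
  M = 152
  V = 160
  Q = -47 − 2·152 + 6·160 = 609
  W = 40 − 152 + 160 − 6·609 = -3606
  K = 262 − 5·160 + 6·609 − 6·(-3606) = 24752
  S = 134 − 6·609 + 24752 = 21232
Policy A (V − 48):
  M = 152
  V = 160 − 48 = 112
  Q = -47 − 2·152 + 6·112 = 321
  W = 40 − 152 + 112 − 6·321 = -1926
  K = 262 − 5·112 + 6·321 − 6·(-1926) = 13184
  S = 134 − 6·321 + 13184 = 11392
Change in S: 11392 − 21232 = -9840

-9840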